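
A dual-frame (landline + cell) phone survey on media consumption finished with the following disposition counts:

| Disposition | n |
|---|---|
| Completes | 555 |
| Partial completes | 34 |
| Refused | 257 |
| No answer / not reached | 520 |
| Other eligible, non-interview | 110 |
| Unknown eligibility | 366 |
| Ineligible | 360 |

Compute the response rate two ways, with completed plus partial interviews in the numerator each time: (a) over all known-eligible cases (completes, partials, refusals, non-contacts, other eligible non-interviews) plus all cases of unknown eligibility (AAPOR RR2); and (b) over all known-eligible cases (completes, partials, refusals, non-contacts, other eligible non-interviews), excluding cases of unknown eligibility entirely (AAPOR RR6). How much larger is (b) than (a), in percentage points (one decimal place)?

Num → 555 + 34 = 589
Base → 555 + 34 + 257 + 520 + 110 + 366 = 1842
RR2 = 589 / 1842 = 0.3198
Base → 555 + 34 + 257 + 520 + 110 = 1476
RR6 = 589 / 1476 = 0.3991
Difference = 39.91 − 31.98 = 7.93 percentage points

7.9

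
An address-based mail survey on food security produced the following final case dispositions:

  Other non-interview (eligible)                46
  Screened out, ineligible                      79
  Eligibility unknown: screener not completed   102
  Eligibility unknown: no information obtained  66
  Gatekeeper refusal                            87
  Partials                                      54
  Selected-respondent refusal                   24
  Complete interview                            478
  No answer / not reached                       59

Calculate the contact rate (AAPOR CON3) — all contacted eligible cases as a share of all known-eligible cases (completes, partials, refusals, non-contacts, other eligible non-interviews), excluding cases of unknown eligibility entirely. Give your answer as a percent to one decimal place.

Refused = 87 + 24 = 111
Undetermined eligibility = 102 + 66 = 168
Numerator = 478 + 54 + 111 + 46 = 689
Denom = 478 + 54 + 111 + 59 + 46 = 748
CON3 = 689 / 748 = 0.9211

92.1%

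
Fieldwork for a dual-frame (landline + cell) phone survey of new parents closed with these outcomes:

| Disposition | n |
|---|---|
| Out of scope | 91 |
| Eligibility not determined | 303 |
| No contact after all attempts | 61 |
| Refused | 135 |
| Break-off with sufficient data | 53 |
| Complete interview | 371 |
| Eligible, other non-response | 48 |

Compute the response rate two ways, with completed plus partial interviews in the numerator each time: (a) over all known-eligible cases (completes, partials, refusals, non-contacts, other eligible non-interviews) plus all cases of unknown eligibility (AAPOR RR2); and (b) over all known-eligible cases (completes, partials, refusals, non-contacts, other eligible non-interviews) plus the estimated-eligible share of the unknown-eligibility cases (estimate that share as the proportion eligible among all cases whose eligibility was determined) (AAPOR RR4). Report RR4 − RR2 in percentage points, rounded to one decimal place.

Numerator → 371 + 53 = 424
Base → 371 + 53 + 135 + 61 + 48 + 303 = 971
RR2 = 424 / 971 = 0.4367
Known eligible → 371 + 53 + 135 + 61 + 48 = 668
e = 668 / (668 + 91) = 668 / 759 = 0.8801
Estimated eligible among unknowns → 0.8801 × 303 = 266.67
Base → 668 + 266.67 = 934.67
RR4 = 424 / 934.67 = 0.4536
Difference = 45.36 − 43.67 = 1.69 percentage points

1.7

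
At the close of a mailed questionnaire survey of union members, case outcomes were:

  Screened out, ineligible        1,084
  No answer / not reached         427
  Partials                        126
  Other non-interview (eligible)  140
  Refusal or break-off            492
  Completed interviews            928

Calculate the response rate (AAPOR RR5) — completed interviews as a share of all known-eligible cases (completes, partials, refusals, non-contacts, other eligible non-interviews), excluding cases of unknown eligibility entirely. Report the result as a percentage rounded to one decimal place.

Num = 928
Denom = 928 + 126 + 492 + 427 + 140 = 2113
RR5 = 928 / 2113 = 0.4392

43.9%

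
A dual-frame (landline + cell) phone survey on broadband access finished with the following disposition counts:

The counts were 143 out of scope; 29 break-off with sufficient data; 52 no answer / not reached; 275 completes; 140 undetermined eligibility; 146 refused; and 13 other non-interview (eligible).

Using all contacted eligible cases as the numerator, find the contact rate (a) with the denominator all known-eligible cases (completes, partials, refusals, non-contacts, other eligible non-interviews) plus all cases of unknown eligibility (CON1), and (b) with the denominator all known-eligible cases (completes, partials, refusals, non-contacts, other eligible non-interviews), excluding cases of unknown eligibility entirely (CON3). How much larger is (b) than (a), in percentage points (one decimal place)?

Num → 275 + 29 + 146 + 13 = 463
Denom → 275 + 29 + 146 + 52 + 13 + 140 = 655
CON1 = 463 / 655 = 0.7069
Denom → 275 + 29 + 146 + 52 + 13 = 515
CON3 = 463 / 515 = 0.8990
Difference = 89.90 − 70.69 = 19.21 percentage points

19.2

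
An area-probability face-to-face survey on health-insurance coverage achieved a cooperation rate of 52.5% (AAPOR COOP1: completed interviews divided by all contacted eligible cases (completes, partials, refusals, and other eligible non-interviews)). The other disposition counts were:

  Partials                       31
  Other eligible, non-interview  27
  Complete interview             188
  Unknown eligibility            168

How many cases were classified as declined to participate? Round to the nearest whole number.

112

COOP1 = 188 / D = 0.525
D = 188 / 0.525 = 358.1
Other denominator terms total 246
declined to participate = 358.1 − 246 ≈ 112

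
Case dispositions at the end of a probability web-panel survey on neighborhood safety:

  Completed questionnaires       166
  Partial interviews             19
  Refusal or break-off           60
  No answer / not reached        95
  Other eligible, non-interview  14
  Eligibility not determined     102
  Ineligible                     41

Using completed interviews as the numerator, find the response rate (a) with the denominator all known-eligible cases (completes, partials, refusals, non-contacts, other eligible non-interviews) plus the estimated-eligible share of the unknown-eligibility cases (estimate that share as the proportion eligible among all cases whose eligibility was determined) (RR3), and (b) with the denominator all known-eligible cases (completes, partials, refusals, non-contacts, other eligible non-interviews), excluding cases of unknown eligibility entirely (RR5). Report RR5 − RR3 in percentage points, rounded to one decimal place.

Numerator → 166
Known eligible → 166 + 19 + 60 + 95 + 14 = 354
e = 354 / (354 + 41) = 354 / 395 = 0.8962
Estimated eligible among unknowns → 0.8962 × 102 = 91.41
Denominator → 354 + 91.41 = 445.41
RR3 = 166 / 445.41 = 0.3727
Denominator → 166 + 19 + 60 + 95 + 14 = 354
RR5 = 166 / 354 = 0.4689
Difference = 46.89 − 37.27 = 9.62 percentage points

9.6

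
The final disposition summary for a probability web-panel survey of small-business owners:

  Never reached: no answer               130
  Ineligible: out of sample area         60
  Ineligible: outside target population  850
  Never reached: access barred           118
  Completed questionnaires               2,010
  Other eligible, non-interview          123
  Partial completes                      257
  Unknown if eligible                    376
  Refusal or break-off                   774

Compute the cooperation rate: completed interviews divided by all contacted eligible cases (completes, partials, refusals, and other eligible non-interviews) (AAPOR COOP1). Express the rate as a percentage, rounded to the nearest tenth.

63.5%

Non-contacts = 130 + 118 = 248
Out of scope = 850 + 60 = 910
Numerator: 2010
Denominator: 2010 + 257 + 774 + 123 = 3164
COOP1 = 2010 / 3164 = 0.6353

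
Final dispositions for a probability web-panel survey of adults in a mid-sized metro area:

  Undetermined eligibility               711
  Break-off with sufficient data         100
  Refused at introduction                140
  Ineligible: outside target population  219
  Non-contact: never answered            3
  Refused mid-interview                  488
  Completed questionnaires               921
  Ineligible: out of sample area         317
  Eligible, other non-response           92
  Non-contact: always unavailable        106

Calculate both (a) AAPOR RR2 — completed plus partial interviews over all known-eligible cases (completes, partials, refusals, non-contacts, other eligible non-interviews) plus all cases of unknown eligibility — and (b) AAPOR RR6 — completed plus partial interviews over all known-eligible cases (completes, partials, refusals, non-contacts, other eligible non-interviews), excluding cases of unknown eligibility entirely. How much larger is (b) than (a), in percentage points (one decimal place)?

15.3

Refusals = 140 + 488 = 628
No answer / not reached = 3 + 106 = 109
Not eligible = 219 + 317 = 536
Num → 921 + 100 = 1021
Denominator → 921 + 100 + 628 + 109 + 92 + 711 = 2561
RR2 = 1021 / 2561 = 0.3987
Denominator → 921 + 100 + 628 + 109 + 92 = 1850
RR6 = 1021 / 1850 = 0.5519
Difference = 55.19 − 39.87 = 15.32 percentage points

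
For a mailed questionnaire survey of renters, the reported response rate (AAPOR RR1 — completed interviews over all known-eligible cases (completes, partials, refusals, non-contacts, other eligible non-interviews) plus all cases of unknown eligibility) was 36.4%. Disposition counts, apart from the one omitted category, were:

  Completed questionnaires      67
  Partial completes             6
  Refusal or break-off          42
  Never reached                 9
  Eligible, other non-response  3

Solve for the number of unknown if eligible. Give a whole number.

57

RR1 = 67 / D = 0.364
D = 67 / 0.364 = 184.1
Other denominator terms total 127
unknown if eligible = 184.1 − 127 ≈ 57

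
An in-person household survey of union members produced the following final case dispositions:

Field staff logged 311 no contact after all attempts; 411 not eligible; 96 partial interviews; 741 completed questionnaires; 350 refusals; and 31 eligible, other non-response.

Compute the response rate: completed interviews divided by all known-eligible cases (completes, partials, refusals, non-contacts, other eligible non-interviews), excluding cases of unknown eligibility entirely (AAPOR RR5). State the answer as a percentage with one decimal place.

Numerator: 741
Base: 741 + 96 + 350 + 311 + 31 = 1529
RR5 = 741 / 1529 = 0.4846

48.5%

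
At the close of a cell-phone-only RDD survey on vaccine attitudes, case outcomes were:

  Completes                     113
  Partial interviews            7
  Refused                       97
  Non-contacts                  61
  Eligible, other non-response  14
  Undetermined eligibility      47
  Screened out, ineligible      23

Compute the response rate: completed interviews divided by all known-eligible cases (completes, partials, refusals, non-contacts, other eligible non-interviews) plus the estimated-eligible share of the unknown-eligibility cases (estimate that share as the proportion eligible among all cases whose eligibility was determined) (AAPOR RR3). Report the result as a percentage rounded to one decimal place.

Numerator → 113
Determined eligible → 113 + 7 + 97 + 61 + 14 = 292
e = 292 / (292 + 23) = 292 / 315 = 0.9270
Eligible share of unknowns → 0.9270 × 47 = 43.57
Denominator → 292 + 43.57 = 335.57
RR3 = 113 / 335.57 = 0.3367

33.7%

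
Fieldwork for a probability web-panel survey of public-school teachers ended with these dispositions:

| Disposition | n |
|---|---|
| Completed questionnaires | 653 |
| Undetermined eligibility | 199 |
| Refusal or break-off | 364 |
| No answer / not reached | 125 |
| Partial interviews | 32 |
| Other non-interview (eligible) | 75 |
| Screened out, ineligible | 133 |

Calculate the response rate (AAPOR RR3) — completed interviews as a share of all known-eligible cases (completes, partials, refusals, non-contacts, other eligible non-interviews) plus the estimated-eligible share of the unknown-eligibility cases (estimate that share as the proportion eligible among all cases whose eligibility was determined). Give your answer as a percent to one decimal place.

45.7%

Numerator: 653
Eligible (known): 653 + 32 + 364 + 125 + 75 = 1249
e = 1249 / (1249 + 133) = 1249 / 1382 = 0.9038
Eligible share of unknowns: 0.9038 × 199 = 179.86
Denom: 1249 + 179.86 = 1428.86
RR3 = 653 / 1428.86 = 0.4570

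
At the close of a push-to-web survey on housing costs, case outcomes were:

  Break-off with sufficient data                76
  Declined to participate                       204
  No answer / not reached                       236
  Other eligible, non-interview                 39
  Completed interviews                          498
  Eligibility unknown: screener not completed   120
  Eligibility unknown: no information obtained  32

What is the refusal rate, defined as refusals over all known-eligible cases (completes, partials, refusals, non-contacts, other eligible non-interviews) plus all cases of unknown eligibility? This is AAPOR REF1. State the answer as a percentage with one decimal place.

Unknown if eligible = 120 + 32 = 152
Num = 204
Denom = 498 + 76 + 204 + 236 + 39 + 152 = 1205
REF1 = 204 / 1205 = 0.1693

16.9%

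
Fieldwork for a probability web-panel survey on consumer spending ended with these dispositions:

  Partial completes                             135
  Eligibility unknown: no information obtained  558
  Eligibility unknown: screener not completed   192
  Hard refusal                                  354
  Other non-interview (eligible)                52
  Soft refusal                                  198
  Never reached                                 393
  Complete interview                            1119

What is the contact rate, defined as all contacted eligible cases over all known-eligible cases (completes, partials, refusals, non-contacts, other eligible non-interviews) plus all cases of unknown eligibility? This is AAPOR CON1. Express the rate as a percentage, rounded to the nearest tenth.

Refusal or break-off = 354 + 198 = 552
Undetermined eligibility = 192 + 558 = 750
Top = 1119 + 135 + 552 + 52 = 1858
Base = 1119 + 135 + 552 + 393 + 52 + 750 = 3001
CON1 = 1858 / 3001 = 0.6191

61.9%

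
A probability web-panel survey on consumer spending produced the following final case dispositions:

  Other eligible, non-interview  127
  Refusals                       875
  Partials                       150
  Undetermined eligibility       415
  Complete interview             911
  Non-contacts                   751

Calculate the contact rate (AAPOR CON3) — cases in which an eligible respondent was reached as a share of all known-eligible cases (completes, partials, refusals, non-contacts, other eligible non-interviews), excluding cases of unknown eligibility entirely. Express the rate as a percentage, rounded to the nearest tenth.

Top → 911 + 150 + 875 + 127 = 2063
Denominator → 911 + 150 + 875 + 751 + 127 = 2814
CON3 = 2063 / 2814 = 0.7331

73.3%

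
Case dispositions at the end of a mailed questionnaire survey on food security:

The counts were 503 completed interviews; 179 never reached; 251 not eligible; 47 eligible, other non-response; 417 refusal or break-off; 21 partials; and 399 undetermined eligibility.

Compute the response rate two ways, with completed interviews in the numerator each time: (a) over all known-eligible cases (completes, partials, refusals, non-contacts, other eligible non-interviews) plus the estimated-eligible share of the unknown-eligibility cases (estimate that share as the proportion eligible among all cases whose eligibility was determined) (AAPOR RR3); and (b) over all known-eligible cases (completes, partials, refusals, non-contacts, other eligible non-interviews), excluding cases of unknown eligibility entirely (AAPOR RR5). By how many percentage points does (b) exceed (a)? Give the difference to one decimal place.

Numerator: 503
Eligible (known): 503 + 21 + 417 + 179 + 47 = 1167
e = 1167 / (1167 + 251) = 1167 / 1418 = 0.8230
e × U: 0.8230 × 399 = 328.38
Denom: 1167 + 328.38 = 1495.38
RR3 = 503 / 1495.38 = 0.3364
Denom: 503 + 21 + 417 + 179 + 47 = 1167
RR5 = 503 / 1167 = 0.4310
Difference = 43.10 − 33.64 = 9.46 percentage points

9.5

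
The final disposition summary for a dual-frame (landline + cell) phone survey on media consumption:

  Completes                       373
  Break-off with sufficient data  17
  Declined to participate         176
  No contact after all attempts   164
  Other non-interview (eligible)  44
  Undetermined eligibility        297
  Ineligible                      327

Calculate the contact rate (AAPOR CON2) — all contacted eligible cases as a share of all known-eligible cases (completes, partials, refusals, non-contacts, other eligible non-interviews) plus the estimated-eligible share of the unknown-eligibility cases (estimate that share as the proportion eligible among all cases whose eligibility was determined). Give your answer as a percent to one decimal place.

Numerator: 373 + 17 + 176 + 44 = 610
Known eligible: 373 + 17 + 176 + 164 + 44 = 774
e = 774 / (774 + 327) = 774 / 1101 = 0.7030
e × U: 0.7030 × 297 = 208.79
Denominator: 774 + 208.79 = 982.79
CON2 = 610 / 982.79 = 0.6207

62.1%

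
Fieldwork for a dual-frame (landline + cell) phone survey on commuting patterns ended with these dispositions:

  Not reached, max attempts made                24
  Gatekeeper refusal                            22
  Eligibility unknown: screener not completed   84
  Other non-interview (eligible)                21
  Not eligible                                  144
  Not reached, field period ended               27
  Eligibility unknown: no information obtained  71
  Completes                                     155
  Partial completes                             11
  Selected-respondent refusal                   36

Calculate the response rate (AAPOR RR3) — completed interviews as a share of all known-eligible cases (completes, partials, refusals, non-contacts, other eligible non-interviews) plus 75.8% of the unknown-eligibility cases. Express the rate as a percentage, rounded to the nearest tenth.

Refusals = 22 + 36 = 58
Never reached = 27 + 24 = 51
Eligibility not determined = 84 + 71 = 155
Num: 155
Determined eligible: 155 + 11 + 58 + 51 + 21 = 296
Eligible share of unknowns: 0.7580 × 155 = 117.49
Denominator: 296 + 117.49 = 413.49
RR3 = 155 / 413.49 = 0.3749

37.5%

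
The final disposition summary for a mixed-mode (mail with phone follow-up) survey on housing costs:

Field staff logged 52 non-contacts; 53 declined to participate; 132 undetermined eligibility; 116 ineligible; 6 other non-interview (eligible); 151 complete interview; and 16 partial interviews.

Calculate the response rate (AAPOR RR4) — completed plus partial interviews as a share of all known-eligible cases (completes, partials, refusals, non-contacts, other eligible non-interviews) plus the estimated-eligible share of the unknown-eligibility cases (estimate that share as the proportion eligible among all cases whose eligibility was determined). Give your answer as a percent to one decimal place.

Num → 151 + 16 = 167
Determined eligible → 151 + 16 + 53 + 52 + 6 = 278
e = 278 / (278 + 116) = 278 / 394 = 0.7056
Estimated eligible among unknowns → 0.7056 × 132 = 93.14
Denominator → 278 + 93.14 = 371.14
RR4 = 167 / 371.14 = 0.4500

45.0%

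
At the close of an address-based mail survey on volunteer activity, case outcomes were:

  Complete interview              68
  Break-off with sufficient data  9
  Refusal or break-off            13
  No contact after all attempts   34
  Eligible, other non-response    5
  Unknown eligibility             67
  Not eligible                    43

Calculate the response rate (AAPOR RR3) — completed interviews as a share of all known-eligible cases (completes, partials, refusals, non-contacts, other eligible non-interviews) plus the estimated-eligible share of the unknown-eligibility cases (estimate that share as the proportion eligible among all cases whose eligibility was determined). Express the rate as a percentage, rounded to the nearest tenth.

37.9%

Top = 68
Known eligible = 68 + 9 + 13 + 34 + 5 = 129
e = 129 / (129 + 43) = 129 / 172 = 0.7500
Estimated eligible among unknowns = 0.7500 × 67 = 50.25
Denominator = 129 + 50.25 = 179.25
RR3 = 68 / 179.25 = 0.3794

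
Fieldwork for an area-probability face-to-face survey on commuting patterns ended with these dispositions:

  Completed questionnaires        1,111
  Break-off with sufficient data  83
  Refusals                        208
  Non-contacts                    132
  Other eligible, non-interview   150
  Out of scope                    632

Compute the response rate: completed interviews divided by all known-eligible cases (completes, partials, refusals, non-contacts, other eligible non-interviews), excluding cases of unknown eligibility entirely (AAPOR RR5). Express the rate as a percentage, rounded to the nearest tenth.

Num: 1111
Denominator: 1111 + 83 + 208 + 132 + 150 = 1684
RR5 = 1111 / 1684 = 0.6597

66.0%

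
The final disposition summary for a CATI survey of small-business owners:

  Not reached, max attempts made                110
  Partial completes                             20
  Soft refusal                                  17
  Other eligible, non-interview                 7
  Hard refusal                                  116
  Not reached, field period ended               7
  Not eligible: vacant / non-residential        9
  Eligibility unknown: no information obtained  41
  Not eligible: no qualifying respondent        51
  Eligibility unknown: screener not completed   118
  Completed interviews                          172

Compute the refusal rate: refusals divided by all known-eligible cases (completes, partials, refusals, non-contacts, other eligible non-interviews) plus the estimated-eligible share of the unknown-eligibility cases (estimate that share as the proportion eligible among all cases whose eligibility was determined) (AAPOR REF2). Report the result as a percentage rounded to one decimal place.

Refusal or break-off = 116 + 17 = 133
No contact after all attempts = 7 + 110 = 117
Undetermined eligibility = 118 + 41 = 159
Screened out, ineligible = 51 + 9 = 60
Numerator → 133
Eligible (known) → 172 + 20 + 133 + 117 + 7 = 449
e = 449 / (449 + 60) = 449 / 509 = 0.8821
Eligible share of unknowns → 0.8821 × 159 = 140.25
Base → 449 + 140.25 = 589.25
REF2 = 133 / 589.25 = 0.2257

22.6%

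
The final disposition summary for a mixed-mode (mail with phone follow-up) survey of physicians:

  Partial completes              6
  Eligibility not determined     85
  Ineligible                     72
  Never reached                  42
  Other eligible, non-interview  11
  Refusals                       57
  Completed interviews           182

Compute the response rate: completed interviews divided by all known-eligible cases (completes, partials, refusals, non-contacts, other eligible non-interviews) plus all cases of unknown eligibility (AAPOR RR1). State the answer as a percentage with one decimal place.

47.5%

Num: 182
Base: 182 + 6 + 57 + 42 + 11 + 85 = 383
RR1 = 182 / 383 = 0.4752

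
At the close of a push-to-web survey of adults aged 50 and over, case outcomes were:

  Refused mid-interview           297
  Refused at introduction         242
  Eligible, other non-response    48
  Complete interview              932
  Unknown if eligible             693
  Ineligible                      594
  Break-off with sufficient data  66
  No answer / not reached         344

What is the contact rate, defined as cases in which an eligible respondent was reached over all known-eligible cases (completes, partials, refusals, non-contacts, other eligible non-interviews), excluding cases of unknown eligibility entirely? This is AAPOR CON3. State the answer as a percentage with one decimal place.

Refused = 242 + 297 = 539
Top = 932 + 66 + 539 + 48 = 1585
Denom = 932 + 66 + 539 + 344 + 48 = 1929
CON3 = 1585 / 1929 = 0.8217

82.2%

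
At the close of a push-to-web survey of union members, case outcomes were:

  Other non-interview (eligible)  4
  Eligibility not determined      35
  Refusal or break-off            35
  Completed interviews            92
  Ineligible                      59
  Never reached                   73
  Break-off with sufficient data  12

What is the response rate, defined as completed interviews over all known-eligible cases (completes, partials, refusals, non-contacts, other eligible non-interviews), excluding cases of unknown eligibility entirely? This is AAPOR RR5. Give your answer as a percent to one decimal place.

42.6%

Numerator = 92
Base = 92 + 12 + 35 + 73 + 4 = 216
RR5 = 92 / 216 = 0.4259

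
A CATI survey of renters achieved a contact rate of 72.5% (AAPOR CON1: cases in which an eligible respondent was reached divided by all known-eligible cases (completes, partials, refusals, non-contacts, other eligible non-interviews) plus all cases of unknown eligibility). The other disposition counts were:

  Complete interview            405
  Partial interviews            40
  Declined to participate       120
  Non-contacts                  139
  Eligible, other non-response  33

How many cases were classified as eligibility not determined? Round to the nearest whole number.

Top → 405 + 40 + 120 + 33 = 598
CON1 = 598 / D = 0.725
D = 598 / 0.725 = 824.8
Remaining denominator categories sum to 737
eligibility not determined = 824.8 − 737 ≈ 88

88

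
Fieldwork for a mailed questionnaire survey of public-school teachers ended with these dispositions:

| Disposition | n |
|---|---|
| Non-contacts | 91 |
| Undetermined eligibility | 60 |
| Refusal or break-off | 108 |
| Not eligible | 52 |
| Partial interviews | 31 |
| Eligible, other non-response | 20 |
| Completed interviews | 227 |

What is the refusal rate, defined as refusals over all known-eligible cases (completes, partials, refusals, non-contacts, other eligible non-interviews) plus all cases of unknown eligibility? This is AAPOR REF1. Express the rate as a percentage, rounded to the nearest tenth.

20.1%

Numerator = 108
Denom = 227 + 31 + 108 + 91 + 20 + 60 = 537
REF1 = 108 / 537 = 0.2011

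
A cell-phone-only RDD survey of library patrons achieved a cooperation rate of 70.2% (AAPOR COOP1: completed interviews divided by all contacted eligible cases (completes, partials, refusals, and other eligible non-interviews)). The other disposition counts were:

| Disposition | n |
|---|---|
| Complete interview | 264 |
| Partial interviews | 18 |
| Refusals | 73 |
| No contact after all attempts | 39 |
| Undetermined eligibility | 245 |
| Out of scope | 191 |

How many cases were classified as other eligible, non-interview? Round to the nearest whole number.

21

COOP1 = 264 / D = 0.702
D = 264 / 0.702 = 376.1
Rest of base = 355
other eligible, non-interview = 376.1 − 355 ≈ 21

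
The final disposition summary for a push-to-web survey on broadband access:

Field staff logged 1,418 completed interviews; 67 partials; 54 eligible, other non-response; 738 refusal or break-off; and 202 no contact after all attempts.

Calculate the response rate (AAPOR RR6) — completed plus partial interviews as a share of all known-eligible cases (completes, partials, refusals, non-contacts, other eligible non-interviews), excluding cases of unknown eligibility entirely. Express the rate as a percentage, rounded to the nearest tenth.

Top = 1418 + 67 = 1485
Base = 1418 + 67 + 738 + 202 + 54 = 2479
RR6 = 1485 / 2479 = 0.5990

59.9%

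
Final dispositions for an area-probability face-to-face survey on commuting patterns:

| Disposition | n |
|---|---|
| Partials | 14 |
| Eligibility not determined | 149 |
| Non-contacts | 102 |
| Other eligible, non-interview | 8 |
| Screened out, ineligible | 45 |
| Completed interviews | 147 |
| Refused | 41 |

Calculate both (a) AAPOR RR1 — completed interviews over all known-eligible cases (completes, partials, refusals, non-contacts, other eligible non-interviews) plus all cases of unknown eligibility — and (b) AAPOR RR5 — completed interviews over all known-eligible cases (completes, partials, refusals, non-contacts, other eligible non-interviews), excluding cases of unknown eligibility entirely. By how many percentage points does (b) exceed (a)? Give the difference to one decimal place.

15.2

Numerator: 147
Base: 147 + 14 + 41 + 102 + 8 + 149 = 461
RR1 = 147 / 461 = 0.3189
Base: 147 + 14 + 41 + 102 + 8 = 312
RR5 = 147 / 312 = 0.4712
Difference = 47.12 − 31.89 = 15.23 percentage points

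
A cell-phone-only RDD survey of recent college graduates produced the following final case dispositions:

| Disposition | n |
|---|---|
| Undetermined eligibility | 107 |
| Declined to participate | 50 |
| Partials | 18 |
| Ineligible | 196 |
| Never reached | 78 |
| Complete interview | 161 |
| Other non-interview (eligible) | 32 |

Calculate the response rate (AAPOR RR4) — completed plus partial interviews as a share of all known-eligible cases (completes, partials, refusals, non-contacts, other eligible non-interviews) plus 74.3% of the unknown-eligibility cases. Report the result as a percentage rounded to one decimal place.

Numerator → 161 + 18 = 179
Eligible (known) → 161 + 18 + 50 + 78 + 32 = 339
e × U → 0.7430 × 107 = 79.50
Denom → 339 + 79.50 = 418.50
RR4 = 179 / 418.50 = 0.4277

42.8%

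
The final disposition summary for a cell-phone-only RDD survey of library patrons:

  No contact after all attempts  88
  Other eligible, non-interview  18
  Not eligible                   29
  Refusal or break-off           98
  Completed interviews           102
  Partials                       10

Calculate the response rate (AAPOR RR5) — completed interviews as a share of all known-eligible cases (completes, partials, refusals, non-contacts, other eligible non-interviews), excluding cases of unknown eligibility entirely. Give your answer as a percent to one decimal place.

Num = 102
Denom = 102 + 10 + 98 + 88 + 18 = 316
RR5 = 102 / 316 = 0.3228

32.3%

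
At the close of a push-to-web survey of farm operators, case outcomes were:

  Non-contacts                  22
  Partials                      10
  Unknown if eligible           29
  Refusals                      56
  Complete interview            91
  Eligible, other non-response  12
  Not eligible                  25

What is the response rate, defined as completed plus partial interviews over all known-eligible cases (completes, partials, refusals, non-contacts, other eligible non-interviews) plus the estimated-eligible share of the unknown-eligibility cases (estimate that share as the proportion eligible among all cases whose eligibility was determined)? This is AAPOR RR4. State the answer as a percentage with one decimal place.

Num = 91 + 10 = 101
Determined eligible = 91 + 10 + 56 + 22 + 12 = 191
e = 191 / (191 + 25) = 191 / 216 = 0.8843
Eligible share of unknowns = 0.8843 × 29 = 25.64
Denominator = 191 + 25.64 = 216.64
RR4 = 101 / 216.64 = 0.4662

46.6%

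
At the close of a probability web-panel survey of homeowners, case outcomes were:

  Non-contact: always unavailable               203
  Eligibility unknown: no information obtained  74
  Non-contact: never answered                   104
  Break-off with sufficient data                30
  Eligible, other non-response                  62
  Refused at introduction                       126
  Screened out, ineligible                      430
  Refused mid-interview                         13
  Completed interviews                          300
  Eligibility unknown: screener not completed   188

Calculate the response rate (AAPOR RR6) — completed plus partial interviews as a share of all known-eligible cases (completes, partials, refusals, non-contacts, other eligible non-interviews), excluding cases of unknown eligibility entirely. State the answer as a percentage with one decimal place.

39.4%

Refused = 126 + 13 = 139
Non-contacts = 104 + 203 = 307
Unknown if eligible = 188 + 74 = 262
Num → 300 + 30 = 330
Denominator → 300 + 30 + 139 + 307 + 62 = 838
RR6 = 330 / 838 = 0.3938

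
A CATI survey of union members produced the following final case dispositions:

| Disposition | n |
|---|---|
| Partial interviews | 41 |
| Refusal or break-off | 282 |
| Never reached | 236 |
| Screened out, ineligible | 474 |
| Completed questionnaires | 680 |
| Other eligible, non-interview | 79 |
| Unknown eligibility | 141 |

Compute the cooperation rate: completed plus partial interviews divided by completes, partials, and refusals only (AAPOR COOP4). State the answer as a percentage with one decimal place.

71.9%

Top: 680 + 41 = 721
Denominator: 680 + 41 + 282 = 1003
COOP4 = 721 / 1003 = 0.7188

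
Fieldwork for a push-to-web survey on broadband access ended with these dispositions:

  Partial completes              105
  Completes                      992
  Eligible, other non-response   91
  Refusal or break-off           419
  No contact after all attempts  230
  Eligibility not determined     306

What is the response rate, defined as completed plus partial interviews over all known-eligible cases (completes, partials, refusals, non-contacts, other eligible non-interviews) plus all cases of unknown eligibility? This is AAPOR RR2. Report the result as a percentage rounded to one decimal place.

Top = 992 + 105 = 1097
Denominator = 992 + 105 + 419 + 230 + 91 + 306 = 2143
RR2 = 1097 / 2143 = 0.5119

51.2%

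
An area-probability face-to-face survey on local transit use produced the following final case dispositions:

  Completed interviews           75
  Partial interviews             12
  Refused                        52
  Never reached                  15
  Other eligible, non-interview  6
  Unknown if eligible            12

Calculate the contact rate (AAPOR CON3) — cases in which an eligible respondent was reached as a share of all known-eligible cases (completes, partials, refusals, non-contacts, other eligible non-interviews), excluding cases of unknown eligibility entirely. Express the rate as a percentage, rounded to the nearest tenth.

90.6%

Numerator: 75 + 12 + 52 + 6 = 145
Denominator: 75 + 12 + 52 + 15 + 6 = 160
CON3 = 145 / 160 = 0.9062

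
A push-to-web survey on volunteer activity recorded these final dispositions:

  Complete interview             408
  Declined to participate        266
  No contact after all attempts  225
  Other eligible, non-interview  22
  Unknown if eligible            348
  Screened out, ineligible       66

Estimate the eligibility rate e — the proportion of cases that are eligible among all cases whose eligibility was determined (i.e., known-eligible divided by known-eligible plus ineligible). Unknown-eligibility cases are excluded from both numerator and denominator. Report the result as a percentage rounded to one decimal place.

93.3%

Known eligible: 408 + 266 + 225 + 22 = 921
e = 921 / (921 + 66) = 921 / 987 = 0.9331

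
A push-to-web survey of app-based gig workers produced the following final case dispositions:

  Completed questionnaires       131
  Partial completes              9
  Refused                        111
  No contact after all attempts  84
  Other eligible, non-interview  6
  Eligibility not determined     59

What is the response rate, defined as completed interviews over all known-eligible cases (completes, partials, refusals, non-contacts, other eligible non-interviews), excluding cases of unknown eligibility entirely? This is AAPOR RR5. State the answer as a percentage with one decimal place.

38.4%

Numerator: 131
Base: 131 + 9 + 111 + 84 + 6 = 341
RR5 = 131 / 341 = 0.3842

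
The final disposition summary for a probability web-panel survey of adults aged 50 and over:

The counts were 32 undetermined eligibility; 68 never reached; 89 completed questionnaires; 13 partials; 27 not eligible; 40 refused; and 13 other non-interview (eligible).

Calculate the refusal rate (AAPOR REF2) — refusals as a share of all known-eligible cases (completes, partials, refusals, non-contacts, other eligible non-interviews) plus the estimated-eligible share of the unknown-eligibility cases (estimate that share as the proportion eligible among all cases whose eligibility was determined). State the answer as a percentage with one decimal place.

Numerator → 40
Known eligible → 89 + 13 + 40 + 68 + 13 = 223
e = 223 / (223 + 27) = 223 / 250 = 0.8920
Estimated eligible among unknowns → 0.8920 × 32 = 28.54
Base → 223 + 28.54 = 251.54
REF2 = 40 / 251.54 = 0.1590

15.9%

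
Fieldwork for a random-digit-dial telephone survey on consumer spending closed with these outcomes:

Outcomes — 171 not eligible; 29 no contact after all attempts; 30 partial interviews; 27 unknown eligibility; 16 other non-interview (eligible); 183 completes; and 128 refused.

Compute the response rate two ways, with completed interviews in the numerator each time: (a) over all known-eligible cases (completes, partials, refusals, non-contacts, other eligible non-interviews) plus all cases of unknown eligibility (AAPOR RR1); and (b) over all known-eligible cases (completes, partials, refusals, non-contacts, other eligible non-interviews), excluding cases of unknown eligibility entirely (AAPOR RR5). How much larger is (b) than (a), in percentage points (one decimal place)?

Top → 183
Denominator → 183 + 30 + 128 + 29 + 16 + 27 = 413
RR1 = 183 / 413 = 0.4431
Denominator → 183 + 30 + 128 + 29 + 16 = 386
RR5 = 183 / 386 = 0.4741
Difference = 47.41 − 44.31 = 3.10 percentage points

3.1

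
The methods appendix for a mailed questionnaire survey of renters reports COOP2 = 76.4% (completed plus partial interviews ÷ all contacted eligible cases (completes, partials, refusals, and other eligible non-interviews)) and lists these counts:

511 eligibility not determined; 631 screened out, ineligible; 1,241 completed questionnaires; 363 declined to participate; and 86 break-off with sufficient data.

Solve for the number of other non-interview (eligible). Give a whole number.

47

Top → 1241 + 86 = 1327
COOP2 = 1327 / D = 0.764
D = 1327 / 0.764 = 1736.9
Other denominator terms total 1690
other non-interview (eligible) = 1736.9 − 1690 ≈ 47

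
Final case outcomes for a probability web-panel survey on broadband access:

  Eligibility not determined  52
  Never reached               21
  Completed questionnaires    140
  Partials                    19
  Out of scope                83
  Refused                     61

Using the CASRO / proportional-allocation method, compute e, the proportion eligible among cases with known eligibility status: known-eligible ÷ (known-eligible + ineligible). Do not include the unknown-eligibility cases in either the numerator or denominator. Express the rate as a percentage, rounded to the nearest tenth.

74.4%

Known eligible = 140 + 19 + 61 + 21 = 241
e = 241 / (241 + 83) = 241 / 324 = 0.7438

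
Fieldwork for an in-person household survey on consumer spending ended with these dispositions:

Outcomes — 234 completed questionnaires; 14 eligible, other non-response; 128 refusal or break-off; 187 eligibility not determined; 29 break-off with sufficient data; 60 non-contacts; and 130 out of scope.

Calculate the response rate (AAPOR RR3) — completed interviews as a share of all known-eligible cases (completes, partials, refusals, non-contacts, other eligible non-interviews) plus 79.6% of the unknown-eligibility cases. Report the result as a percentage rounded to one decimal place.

38.1%

Numerator → 234
Known eligible → 234 + 29 + 128 + 60 + 14 = 465
Eligible share of unknowns → 0.7960 × 187 = 148.85
Denom → 465 + 148.85 = 613.85
RR3 = 234 / 613.85 = 0.3812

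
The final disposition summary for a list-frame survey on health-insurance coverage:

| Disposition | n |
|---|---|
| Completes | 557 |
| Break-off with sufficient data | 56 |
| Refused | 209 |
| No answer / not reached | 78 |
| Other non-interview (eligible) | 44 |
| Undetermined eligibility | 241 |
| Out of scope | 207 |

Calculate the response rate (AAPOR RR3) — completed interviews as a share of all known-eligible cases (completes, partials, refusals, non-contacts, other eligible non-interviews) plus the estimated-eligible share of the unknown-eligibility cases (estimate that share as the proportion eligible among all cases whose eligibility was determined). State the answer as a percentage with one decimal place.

48.8%

Top → 557
Known eligible → 557 + 56 + 209 + 78 + 44 = 944
e = 944 / (944 + 207) = 944 / 1151 = 0.8202
Eligible share of unknowns → 0.8202 × 241 = 197.67
Denom → 944 + 197.67 = 1141.67
RR3 = 557 / 1141.67 = 0.4879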